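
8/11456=1/1432 =0.00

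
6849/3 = 2283 = 2283.00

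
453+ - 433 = 20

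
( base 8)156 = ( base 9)132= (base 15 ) 75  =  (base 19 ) 5f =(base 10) 110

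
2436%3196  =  2436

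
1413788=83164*17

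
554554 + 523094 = 1077648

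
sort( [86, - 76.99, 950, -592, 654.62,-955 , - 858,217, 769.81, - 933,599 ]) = [-955, -933,- 858 ,-592, - 76.99,86,217,  599,654.62,769.81,950 ]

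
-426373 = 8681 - 435054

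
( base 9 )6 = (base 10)6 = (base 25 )6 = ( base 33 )6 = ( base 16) 6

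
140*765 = 107100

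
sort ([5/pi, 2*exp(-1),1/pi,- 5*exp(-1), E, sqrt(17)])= [ - 5*exp ( -1) , 1/pi , 2*exp( - 1 ),5/pi, E,sqrt( 17 )]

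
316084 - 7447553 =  - 7131469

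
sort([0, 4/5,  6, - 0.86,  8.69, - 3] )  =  [  -  3,  -  0.86, 0,4/5, 6, 8.69] 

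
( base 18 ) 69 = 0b1110101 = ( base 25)4H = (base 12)99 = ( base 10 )117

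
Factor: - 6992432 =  - 2^4*101^1*4327^1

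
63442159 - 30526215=32915944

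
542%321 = 221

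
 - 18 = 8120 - 8138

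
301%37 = 5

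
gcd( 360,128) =8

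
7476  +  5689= 13165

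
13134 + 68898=82032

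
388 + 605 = 993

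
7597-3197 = 4400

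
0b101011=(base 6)111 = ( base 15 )2d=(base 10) 43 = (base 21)21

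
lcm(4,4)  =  4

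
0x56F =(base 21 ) 335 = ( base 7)4025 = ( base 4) 111233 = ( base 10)1391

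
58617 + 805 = 59422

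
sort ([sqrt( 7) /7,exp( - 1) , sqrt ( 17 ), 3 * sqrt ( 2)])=[ exp (-1), sqrt(7)/7,sqrt( 17 ), 3* sqrt (2)] 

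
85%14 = 1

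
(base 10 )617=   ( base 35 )HM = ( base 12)435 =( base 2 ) 1001101001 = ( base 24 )11H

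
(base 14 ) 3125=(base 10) 8461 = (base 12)4a91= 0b10000100001101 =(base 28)am5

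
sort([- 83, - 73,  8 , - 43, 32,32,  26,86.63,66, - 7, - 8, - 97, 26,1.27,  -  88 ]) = [ - 97, - 88,  -  83,-73, - 43, - 8, - 7,1.27,8,26,26, 32,32 , 66 , 86.63 ] 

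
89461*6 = 536766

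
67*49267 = 3300889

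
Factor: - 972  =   - 2^2 *3^5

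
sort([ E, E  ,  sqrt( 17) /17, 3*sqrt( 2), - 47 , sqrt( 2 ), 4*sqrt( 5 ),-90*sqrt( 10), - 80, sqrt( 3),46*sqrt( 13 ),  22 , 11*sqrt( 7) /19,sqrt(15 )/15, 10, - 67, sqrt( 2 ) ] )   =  [ -90*sqrt(10 ), - 80, - 67, - 47, sqrt(17)/17,sqrt( 15)/15, sqrt( 2 ), sqrt( 2), 11*sqrt( 7)/19,sqrt ( 3) , E, E,3*sqrt( 2), 4*sqrt( 5), 10, 22,46 *sqrt( 13) ] 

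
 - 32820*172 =-5645040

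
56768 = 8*7096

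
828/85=9+63/85 = 9.74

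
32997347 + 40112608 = 73109955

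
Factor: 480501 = 3^2 * 7^1 * 29^1 * 263^1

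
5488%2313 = 862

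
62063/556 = 62063/556 = 111.62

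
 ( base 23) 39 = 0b1001110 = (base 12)66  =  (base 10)78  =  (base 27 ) 2o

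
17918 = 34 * 527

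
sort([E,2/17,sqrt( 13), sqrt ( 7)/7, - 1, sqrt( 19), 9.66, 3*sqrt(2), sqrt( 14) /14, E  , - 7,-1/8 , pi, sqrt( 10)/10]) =[ - 7, - 1, - 1/8,2/17,  sqrt( 14 )/14, sqrt ( 10) /10, sqrt( 7) /7, E, E, pi, sqrt( 13), 3*sqrt( 2), sqrt(19), 9.66]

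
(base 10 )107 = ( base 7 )212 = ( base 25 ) 47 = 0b1101011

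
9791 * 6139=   60106949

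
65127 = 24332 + 40795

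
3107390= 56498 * 55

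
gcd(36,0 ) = 36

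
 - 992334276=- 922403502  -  69930774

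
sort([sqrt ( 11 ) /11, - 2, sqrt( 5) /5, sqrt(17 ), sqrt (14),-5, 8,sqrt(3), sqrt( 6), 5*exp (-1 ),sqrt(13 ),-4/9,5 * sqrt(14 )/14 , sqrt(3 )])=[  -  5,-2, - 4/9,sqrt ( 11 ) /11,sqrt ( 5 )/5,  5 * sqrt ( 14 ) /14, sqrt(3), sqrt (3 ), 5* exp ( - 1),  sqrt(6), sqrt(13 ),sqrt( 14),sqrt( 17 ), 8] 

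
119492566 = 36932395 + 82560171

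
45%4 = 1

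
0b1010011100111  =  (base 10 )5351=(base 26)7NL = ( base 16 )14E7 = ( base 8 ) 12347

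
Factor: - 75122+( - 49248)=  - 124370= -2^1*5^1* 12437^1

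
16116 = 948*17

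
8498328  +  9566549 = 18064877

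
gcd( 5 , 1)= 1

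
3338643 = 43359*77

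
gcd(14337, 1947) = 177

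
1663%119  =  116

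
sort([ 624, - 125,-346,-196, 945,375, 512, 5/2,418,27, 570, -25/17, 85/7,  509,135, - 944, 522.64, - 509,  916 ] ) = [ - 944, - 509, - 346, - 196, - 125, - 25/17,5/2,85/7,27,135,375,418,509, 512,522.64,570,624,916,945 ]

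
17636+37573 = 55209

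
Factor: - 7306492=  - 2^2*29^1*62987^1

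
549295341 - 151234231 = 398061110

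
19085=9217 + 9868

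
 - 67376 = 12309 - 79685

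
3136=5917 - 2781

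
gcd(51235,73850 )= 5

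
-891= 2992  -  3883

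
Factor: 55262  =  2^1*27631^1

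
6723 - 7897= -1174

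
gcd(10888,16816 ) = 8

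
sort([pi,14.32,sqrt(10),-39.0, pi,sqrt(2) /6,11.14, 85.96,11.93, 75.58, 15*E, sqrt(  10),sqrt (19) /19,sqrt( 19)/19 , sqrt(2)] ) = [- 39.0 , sqrt( 19)/19,sqrt(19 )/19,sqrt ( 2 )/6,sqrt (2),pi,pi,sqrt(10),sqrt( 10),11.14,11.93,14.32,15*E, 75.58 , 85.96 ]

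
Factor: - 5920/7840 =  - 7^ ( - 2)*37^1 = - 37/49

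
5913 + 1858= 7771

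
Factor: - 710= - 2^1*5^1 * 71^1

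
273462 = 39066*7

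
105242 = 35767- - 69475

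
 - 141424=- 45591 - 95833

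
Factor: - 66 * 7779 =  - 2^1*3^2*11^1*2593^1 =- 513414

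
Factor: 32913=3^3 * 23^1 * 53^1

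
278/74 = 3 + 28/37 = 3.76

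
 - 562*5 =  - 2810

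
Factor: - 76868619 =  - 3^1*193^1*132761^1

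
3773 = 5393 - 1620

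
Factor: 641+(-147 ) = 2^1 * 13^1*19^1 = 494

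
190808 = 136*1403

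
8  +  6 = 14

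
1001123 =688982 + 312141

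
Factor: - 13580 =-2^2*5^1*7^1* 97^1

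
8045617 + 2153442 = 10199059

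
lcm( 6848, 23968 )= 47936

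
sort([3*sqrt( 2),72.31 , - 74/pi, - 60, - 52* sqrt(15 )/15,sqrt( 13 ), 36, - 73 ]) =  [ - 73, - 60, - 74/pi, - 52 * sqrt( 15 ) /15,sqrt( 13),3*sqrt(2 ),36,72.31 ] 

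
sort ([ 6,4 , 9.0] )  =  [ 4, 6,9.0] 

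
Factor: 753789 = 3^1*251263^1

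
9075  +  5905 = 14980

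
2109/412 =5 + 49/412 = 5.12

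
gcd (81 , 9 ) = 9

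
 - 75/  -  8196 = 25/2732 = 0.01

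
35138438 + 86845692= 121984130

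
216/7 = 216/7 = 30.86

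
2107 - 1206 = 901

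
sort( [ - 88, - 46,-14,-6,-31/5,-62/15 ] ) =[ - 88,-46,-14,-31/5, - 6,-62/15]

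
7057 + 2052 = 9109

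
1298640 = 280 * 4638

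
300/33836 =75/8459 = 0.01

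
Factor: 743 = 743^1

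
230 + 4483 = 4713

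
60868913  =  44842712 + 16026201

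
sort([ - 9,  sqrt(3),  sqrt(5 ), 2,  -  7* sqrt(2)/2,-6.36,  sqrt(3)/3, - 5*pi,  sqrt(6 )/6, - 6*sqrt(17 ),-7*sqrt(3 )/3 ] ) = [- 6*sqrt( 17 ), - 5*pi, - 9, - 6.36, - 7*sqrt ( 2) /2, - 7*sqrt(3) /3, sqrt(6 )/6,sqrt(3 ) /3,  sqrt(3), 2 , sqrt(5 ) ] 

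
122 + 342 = 464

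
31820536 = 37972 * 838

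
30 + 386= 416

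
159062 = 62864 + 96198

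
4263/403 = 4263/403 = 10.58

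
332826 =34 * 9789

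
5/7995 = 1/1599 = 0.00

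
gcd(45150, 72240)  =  9030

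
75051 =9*8339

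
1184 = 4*296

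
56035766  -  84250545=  - 28214779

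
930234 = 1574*591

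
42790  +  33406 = 76196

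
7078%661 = 468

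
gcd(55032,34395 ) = 6879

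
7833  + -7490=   343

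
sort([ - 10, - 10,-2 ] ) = [ - 10 , - 10,-2] 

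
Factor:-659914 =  - 2^1 * 329957^1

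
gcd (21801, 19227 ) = 39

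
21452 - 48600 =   -  27148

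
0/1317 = 0 = 0.00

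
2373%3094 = 2373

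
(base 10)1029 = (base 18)333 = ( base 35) TE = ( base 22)22H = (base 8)2005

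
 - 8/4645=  - 8/4645 = - 0.00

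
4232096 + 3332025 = 7564121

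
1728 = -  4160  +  5888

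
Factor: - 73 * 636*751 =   -  34867428=- 2^2*3^1*53^1*73^1*751^1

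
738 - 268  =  470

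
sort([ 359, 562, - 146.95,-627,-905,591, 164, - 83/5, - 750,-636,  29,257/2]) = [ - 905, - 750, - 636, - 627 , - 146.95,-83/5,29,257/2,164,  359,562, 591]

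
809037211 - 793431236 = 15605975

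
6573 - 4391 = 2182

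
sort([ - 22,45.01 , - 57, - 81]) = [-81, - 57, - 22, 45.01]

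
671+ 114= 785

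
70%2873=70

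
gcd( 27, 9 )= 9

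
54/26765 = 54/26765 = 0.00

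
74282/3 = 74282/3= 24760.67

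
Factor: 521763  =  3^1*11^1*97^1*163^1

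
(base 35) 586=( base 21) EB6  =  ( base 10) 6411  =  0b1100100001011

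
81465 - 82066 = - 601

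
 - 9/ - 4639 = 9/4639 = 0.00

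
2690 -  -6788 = 9478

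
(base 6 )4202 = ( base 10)938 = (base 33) se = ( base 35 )qs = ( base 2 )1110101010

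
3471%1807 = 1664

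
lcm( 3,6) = 6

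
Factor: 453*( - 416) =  - 188448 = - 2^5*3^1*13^1*151^1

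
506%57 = 50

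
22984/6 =3830 + 2/3 = 3830.67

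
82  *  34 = 2788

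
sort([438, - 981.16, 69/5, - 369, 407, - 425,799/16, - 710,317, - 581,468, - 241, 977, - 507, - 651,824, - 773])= [  -  981.16, - 773,-710, - 651, - 581,  -  507, - 425,-369, - 241,69/5 , 799/16, 317 , 407,438, 468, 824, 977]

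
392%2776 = 392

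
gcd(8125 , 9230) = 65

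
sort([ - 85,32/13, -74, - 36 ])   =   [ - 85, - 74 , - 36,32/13]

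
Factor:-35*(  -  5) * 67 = 5^2*7^1*67^1=11725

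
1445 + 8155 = 9600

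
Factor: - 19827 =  - 3^2*2203^1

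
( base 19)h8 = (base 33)a1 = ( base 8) 513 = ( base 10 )331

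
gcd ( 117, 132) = 3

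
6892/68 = 101 + 6/17= 101.35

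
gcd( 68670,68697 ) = 9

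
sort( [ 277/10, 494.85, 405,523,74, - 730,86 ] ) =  [ - 730, 277/10, 74,86,405,494.85 , 523]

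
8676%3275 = 2126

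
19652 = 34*578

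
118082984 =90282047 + 27800937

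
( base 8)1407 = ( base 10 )775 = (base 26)13l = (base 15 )36a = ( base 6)3331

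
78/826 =39/413 = 0.09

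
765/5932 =765/5932= 0.13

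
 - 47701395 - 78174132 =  - 125875527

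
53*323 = 17119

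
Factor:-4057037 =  - 157^1*25841^1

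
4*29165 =116660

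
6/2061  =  2/687=0.00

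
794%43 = 20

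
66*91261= 6023226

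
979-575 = 404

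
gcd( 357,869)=1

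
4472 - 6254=-1782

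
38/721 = 38/721 = 0.05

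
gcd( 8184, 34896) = 24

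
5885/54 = 5885/54 = 108.98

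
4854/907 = 4854/907  =  5.35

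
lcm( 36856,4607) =36856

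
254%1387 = 254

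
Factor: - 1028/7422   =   - 2^1*3^( - 1)*257^1*1237^ ( - 1)=- 514/3711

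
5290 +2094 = 7384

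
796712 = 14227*56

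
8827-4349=4478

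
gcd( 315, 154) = 7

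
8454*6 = 50724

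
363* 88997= 32305911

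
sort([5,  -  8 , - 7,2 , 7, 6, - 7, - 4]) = [ - 8, - 7,- 7,-4,  2,5, 6, 7]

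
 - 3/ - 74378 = 3/74378 = 0.00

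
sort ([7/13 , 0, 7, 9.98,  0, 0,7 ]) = [ 0,0,0, 7/13,7,7, 9.98 ] 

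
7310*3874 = 28318940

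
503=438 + 65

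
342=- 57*( - 6)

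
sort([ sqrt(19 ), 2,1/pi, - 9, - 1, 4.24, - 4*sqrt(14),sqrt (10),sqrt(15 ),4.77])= [-4*sqrt(14), - 9, - 1,1/pi, 2, sqrt(10 ),sqrt( 15 ),  4.24,sqrt(19 ), 4.77 ] 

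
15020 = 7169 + 7851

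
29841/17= 29841/17 = 1755.35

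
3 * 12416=37248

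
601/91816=601/91816  =  0.01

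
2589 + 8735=11324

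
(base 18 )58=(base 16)62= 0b1100010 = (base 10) 98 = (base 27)3H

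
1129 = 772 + 357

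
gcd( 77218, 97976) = 2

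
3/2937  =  1/979 = 0.00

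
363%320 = 43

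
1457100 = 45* 32380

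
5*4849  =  24245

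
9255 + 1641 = 10896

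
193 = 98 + 95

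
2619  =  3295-676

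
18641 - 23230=-4589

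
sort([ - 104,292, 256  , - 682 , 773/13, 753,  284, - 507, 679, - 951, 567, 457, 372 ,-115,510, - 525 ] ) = [ - 951, -682,- 525, - 507, - 115, - 104, 773/13, 256,284,292, 372 , 457 , 510, 567, 679,  753] 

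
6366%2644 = 1078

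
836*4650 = 3887400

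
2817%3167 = 2817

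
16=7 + 9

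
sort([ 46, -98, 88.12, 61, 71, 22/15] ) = [-98, 22/15,46,61, 71, 88.12]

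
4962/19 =4962/19=261.16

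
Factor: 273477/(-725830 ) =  - 2^(-1 )* 3^1*5^( - 1)*7^( - 1)*10369^( - 1)*91159^1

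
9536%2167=868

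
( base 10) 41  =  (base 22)1j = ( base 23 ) 1I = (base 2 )101001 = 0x29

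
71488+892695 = 964183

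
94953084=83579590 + 11373494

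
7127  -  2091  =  5036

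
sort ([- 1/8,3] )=[ - 1/8,3]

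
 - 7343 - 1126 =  - 8469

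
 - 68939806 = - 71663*962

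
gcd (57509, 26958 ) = 1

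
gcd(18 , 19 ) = 1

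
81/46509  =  27/15503= 0.00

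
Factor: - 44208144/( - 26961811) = 2^4*3^2*523^1*587^1 * 4831^ ( - 1 )*5581^( - 1)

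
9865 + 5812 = 15677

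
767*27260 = 20908420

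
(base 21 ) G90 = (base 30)81f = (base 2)1110001001101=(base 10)7245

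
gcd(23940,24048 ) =36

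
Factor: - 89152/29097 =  - 2^6*3^( - 2) *7^1*53^( - 1)*61^( - 1)*199^1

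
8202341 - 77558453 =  - 69356112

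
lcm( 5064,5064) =5064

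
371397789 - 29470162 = 341927627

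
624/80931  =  208/26977 = 0.01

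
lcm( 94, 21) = 1974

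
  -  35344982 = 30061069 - 65406051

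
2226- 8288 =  - 6062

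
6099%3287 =2812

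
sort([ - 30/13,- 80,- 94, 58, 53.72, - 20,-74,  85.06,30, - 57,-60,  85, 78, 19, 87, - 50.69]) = [  -  94, - 80,-74, -60, - 57,-50.69 , - 20,  -  30/13, 19, 30, 53.72, 58,78,85, 85.06,  87 ] 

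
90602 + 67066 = 157668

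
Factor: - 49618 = -2^1 * 24809^1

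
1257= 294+963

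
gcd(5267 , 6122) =1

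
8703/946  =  9 + 189/946 = 9.20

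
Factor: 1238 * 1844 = 2282872= 2^3*461^1*619^1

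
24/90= 4/15 = 0.27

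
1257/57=22 + 1/19 = 22.05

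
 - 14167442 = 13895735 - 28063177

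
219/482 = 219/482  =  0.45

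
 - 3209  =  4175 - 7384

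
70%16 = 6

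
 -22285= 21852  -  44137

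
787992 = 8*98499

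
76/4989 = 76/4989 =0.02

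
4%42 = 4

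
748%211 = 115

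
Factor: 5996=2^2*1499^1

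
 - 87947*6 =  - 527682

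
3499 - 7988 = -4489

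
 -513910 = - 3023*170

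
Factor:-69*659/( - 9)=15157/3 = 3^(-1)*23^1*659^1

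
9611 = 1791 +7820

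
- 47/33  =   - 2  +  19/33 =- 1.42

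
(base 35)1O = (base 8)73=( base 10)59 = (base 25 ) 29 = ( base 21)2H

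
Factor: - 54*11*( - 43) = 2^1*3^3*11^1*43^1  =  25542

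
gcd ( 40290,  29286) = 6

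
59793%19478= 1359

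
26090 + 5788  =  31878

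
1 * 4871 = 4871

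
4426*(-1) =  - 4426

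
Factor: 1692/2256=2^(  -  2 ) *3^1= 3/4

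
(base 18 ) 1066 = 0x173A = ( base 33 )5F6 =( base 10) 5946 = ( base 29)721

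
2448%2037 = 411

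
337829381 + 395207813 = 733037194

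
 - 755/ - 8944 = 755/8944 = 0.08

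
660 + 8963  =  9623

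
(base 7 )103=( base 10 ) 52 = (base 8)64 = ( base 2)110100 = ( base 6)124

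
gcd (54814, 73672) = 2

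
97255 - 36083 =61172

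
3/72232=3/72232= 0.00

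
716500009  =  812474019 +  - 95974010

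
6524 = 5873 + 651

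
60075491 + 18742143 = 78817634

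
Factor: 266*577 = 153482 =2^1 * 7^1*19^1*577^1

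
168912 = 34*4968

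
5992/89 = 5992/89=67.33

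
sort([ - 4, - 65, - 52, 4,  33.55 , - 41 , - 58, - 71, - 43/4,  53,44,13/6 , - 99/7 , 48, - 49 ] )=[ - 71, - 65, - 58, - 52,  -  49, - 41, - 99/7, - 43/4, - 4, 13/6, 4,33.55, 44, 48,  53 ]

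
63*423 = 26649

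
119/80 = 1 + 39/80 = 1.49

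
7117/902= 647/82 = 7.89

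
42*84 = 3528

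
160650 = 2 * 80325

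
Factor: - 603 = - 3^2*67^1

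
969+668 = 1637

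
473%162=149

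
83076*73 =6064548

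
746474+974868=1721342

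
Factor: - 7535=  - 5^1*11^1*137^1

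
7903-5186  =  2717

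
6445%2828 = 789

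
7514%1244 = 50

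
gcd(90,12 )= 6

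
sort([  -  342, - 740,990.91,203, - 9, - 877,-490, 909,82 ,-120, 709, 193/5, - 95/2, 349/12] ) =[ - 877, - 740,-490, - 342, - 120,-95/2, - 9, 349/12,193/5, 82, 203, 709,909, 990.91] 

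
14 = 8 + 6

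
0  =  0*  94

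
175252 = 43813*4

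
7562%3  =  2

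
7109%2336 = 101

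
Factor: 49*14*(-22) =-2^2*7^3*11^1  =  -15092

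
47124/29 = 47124/29  =  1624.97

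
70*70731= 4951170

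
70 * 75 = 5250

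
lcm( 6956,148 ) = 6956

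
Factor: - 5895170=- 2^1*5^1*181^1*3257^1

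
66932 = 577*116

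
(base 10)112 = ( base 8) 160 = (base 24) 4g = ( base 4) 1300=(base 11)a2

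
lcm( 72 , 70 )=2520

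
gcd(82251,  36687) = 3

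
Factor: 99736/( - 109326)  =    -  52/57 = - 2^2*3^( - 1) * 13^1*19^( - 1) 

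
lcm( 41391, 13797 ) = 41391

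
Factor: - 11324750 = - 2^1 * 5^3 * 97^1*467^1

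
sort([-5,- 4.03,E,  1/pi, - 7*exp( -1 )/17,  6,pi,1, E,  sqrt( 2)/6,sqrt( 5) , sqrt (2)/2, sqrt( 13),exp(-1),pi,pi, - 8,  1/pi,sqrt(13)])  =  [ -8,-5,-4.03,  -  7*exp( -1)/17,sqrt( 2)/6,  1/pi,1/pi,  exp(-1),  sqrt( 2 ) /2,1,  sqrt( 5 ), E,E,pi,pi,pi,sqrt( 13), sqrt( 13 ), 6 ]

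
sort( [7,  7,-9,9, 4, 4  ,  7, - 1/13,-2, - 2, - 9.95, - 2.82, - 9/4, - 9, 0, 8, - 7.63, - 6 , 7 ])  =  [ - 9.95, - 9, - 9, - 7.63,- 6, - 2.82, - 9/4 , - 2, - 2,- 1/13,  0, 4,4, 7,  7,7, 7, 8, 9]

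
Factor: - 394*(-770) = 303380 = 2^2* 5^1*7^1*11^1 * 197^1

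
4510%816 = 430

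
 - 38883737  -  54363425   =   - 93247162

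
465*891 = 414315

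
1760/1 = 1760 = 1760.00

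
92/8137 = 92/8137 = 0.01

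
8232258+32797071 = 41029329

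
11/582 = 11/582 = 0.02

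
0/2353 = 0 = 0.00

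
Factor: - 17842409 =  - 13^1*  1372493^1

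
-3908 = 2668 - 6576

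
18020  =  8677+9343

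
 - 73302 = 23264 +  - 96566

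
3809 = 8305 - 4496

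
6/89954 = 3/44977 =0.00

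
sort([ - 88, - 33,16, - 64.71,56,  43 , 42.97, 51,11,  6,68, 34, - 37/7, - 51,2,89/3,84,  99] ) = [ - 88, - 64.71,-51,  -  33, - 37/7  ,  2,6, 11,16,89/3,  34,42.97 , 43,  51,56,68,84, 99]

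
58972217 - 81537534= - 22565317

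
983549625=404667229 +578882396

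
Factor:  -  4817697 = -3^1*19^1* 84521^1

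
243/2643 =81/881 = 0.09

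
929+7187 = 8116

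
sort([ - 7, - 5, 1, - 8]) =[ - 8, - 7, - 5, 1]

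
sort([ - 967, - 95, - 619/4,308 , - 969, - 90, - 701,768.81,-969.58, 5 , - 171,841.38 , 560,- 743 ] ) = [-969.58, - 969,-967,-743, - 701, - 171, - 619/4  , - 95, - 90,5, 308,560, 768.81,841.38 ] 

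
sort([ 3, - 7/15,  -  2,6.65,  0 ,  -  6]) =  [ - 6,  -  2, - 7/15, 0,3,  6.65]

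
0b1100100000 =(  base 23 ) 1bi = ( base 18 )288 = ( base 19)242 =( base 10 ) 800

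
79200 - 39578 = 39622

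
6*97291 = 583746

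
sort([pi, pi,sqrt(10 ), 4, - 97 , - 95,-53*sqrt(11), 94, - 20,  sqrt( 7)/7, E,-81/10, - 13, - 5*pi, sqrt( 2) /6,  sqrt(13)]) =[- 53*sqrt(11) ,  -  97,-95, - 20,  -  5*pi, - 13 , -81/10 , sqrt(2) /6, sqrt(7) /7,E, pi, pi, sqrt(10) , sqrt( 13 ),  4, 94] 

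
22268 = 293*76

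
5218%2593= 32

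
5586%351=321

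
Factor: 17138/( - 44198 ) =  - 7^( - 2 )*19^1 = - 19/49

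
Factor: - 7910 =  - 2^1*5^1*7^1 * 113^1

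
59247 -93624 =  - 34377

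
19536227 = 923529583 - 903993356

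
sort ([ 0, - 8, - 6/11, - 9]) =[ - 9, - 8, -6/11  ,  0 ] 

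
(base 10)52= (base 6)124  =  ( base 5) 202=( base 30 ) 1m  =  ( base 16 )34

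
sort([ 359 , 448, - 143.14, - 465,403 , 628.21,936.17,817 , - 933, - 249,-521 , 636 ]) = [ -933, - 521, - 465, - 249, - 143.14 , 359,  403, 448,628.21, 636, 817,936.17 ]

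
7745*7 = 54215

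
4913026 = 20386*241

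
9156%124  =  104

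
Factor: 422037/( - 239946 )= - 2^( - 1)*3^2*7^1*11^1*197^( - 1 )= - 693/394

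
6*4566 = 27396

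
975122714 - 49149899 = 925972815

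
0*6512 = 0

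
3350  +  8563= 11913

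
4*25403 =101612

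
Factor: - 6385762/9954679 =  - 2^1*7^( - 1)*1422097^ (-1)*3192881^1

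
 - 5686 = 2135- 7821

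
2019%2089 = 2019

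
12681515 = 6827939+5853576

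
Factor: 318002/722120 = 2^( -2) * 5^(-1)*7^(-1) * 17^1*47^1*199^1*2579^(-1) = 159001/361060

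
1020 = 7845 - 6825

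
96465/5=19293 = 19293.00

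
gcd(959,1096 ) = 137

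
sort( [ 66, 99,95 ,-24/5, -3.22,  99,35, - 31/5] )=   [- 31/5,-24/5 , -3.22 , 35,66,95,99,99]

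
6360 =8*795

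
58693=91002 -32309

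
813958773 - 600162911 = 213795862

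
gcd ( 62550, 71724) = 834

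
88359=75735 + 12624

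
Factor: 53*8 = 2^3*53^1 = 424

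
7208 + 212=7420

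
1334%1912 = 1334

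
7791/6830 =7791/6830 =1.14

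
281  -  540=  - 259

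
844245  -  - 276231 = 1120476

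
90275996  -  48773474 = 41502522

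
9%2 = 1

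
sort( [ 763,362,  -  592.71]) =[ - 592.71, 362, 763 ] 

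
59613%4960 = 93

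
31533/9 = 3503 + 2/3 = 3503.67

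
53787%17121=2424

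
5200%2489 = 222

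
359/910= 359/910 = 0.39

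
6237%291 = 126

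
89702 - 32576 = 57126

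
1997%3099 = 1997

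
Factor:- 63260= - 2^2 * 5^1*3163^1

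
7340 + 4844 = 12184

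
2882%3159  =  2882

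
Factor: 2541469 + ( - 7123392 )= - 4581923=-2063^1*2221^1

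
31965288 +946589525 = 978554813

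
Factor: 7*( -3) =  - 21=- 3^1*7^1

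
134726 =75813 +58913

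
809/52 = 15 + 29/52 = 15.56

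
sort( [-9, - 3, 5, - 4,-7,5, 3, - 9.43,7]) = [ - 9.43, - 9, -7,-4, - 3, 3, 5,5, 7] 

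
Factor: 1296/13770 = 2^3 * 5^( - 1)*17^( - 1) = 8/85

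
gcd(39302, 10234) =86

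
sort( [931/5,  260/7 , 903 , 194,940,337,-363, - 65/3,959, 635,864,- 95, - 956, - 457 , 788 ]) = [ - 956, - 457,  -  363,  -  95,-65/3, 260/7, 931/5,  194, 337 , 635, 788,864,903,940,959]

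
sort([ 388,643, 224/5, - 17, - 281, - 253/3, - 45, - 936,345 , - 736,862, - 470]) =[- 936, - 736, - 470, - 281, - 253/3,  -  45, - 17, 224/5, 345,388, 643,862]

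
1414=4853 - 3439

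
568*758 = 430544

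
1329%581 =167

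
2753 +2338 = 5091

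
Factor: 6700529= 11^1*199^1*3061^1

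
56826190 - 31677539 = 25148651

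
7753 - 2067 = 5686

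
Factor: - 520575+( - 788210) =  - 5^1*261757^1=- 1308785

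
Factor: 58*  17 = 986 =2^1 *17^1 * 29^1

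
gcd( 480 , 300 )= 60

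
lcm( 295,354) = 1770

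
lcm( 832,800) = 20800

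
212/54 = 3 + 25/27 = 3.93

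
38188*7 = 267316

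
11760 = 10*1176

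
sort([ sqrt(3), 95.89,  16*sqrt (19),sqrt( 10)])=[ sqrt(3 ),sqrt( 10 ), 16 * sqrt (19), 95.89 ]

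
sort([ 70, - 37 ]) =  [  -  37, 70]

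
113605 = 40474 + 73131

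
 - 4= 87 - 91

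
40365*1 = 40365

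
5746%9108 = 5746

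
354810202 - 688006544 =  - 333196342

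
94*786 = 73884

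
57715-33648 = 24067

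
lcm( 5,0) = 0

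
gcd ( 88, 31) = 1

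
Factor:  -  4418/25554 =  - 3^(  -  1)*47^2*4259^ (-1) = -2209/12777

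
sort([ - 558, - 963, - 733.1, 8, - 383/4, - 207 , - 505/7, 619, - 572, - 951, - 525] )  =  [ - 963, - 951, - 733.1, - 572, - 558, - 525,  -  207, - 383/4, - 505/7, 8, 619 ]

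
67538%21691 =2465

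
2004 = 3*668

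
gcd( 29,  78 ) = 1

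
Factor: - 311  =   - 311^1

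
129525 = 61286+68239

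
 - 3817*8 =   -  30536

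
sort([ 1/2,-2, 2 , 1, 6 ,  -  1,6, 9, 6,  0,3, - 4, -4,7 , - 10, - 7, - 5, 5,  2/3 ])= [ - 10, - 7, - 5,  -  4, - 4, - 2 , - 1 , 0, 1/2, 2/3,1, 2, 3, 5,6, 6, 6, 7, 9]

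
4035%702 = 525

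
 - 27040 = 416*( - 65) 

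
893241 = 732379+160862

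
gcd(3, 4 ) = 1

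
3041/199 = 3041/199 = 15.28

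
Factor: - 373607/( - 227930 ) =2^(  -  1) *5^ ( - 1 )*13^1*23^( - 1 )*29^1 = 377/230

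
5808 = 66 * 88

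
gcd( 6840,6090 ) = 30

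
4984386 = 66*75521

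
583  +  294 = 877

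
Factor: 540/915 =36/61 = 2^2*3^2* 61^( - 1 ) 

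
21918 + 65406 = 87324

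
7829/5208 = 7829/5208 = 1.50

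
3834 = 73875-70041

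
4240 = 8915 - 4675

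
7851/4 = 7851/4 = 1962.75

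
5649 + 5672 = 11321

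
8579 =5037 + 3542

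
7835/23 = 340 + 15/23 =340.65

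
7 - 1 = 6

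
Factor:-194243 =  -7^1*27749^1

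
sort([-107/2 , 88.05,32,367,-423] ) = [-423,-107/2,32,  88.05,367 ] 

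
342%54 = 18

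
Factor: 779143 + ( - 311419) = 467724 = 2^2*3^1*38977^1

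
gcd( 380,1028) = 4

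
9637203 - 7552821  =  2084382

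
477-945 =  -  468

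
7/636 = 7/636  =  0.01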